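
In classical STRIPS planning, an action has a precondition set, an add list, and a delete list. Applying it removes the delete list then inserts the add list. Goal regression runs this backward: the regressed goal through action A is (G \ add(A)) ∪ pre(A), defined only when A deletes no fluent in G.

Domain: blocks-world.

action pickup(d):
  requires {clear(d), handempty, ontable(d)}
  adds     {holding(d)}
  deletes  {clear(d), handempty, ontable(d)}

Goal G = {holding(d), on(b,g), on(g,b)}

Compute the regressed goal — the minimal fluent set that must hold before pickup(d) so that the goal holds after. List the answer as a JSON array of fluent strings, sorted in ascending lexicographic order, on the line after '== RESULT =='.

Compute (G \ add) ∪ pre:
  G ∩ del = {}  (empty — regression defined)
  G \ add = {holding(d), on(b,g), on(g,b)} \ {holding(d)} = {on(b,g), on(g,b)}
  ∪ pre   = {on(b,g), on(g,b)} ∪ {clear(d), handempty, ontable(d)}
          = {clear(d), handempty, on(b,g), on(g,b), ontable(d)}

== RESULT ==
["clear(d)", "handempty", "on(b,g)", "on(g,b)", "ontable(d)"]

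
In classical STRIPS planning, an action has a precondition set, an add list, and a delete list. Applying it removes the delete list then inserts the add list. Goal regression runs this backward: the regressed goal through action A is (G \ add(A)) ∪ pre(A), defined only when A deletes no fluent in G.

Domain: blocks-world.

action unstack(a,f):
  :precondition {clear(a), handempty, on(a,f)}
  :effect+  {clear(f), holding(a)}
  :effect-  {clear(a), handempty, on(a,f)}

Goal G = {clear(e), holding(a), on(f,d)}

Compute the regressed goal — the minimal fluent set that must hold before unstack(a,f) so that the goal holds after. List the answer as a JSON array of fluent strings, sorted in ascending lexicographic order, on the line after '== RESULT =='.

Regress:
  G ∩ del = {}  (empty — regression defined)
  G \ add = {clear(e), holding(a), on(f,d)} \ {clear(f), holding(a)} = {clear(e), on(f,d)}
  ∪ pre   = {clear(e), on(f,d)} ∪ {clear(a), handempty, on(a,f)}
          = {clear(a), clear(e), handempty, on(a,f), on(f,d)}

== RESULT ==
["clear(a)", "clear(e)", "handempty", "on(a,f)", "on(f,d)"]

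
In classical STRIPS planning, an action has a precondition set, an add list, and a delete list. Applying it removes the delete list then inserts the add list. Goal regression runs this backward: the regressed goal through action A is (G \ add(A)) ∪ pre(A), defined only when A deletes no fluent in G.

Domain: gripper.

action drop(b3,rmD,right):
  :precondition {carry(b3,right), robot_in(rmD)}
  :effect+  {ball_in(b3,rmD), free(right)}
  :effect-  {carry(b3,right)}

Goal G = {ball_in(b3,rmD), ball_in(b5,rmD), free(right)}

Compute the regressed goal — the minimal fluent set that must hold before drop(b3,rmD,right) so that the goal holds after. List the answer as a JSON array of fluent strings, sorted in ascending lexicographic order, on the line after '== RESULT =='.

Compute (G \ add) ∪ pre:
  G ∩ del = {}  (empty — regression defined)
  G \ add = {ball_in(b3,rmD), ball_in(b5,rmD), free(right)} \ {ball_in(b3,rmD), free(right)} = {ball_in(b5,rmD)}
  ∪ pre   = {ball_in(b5,rmD)} ∪ {carry(b3,right), robot_in(rmD)}
          = {ball_in(b5,rmD), carry(b3,right), robot_in(rmD)}

== RESULT ==
["ball_in(b5,rmD)", "carry(b3,right)", "robot_in(rmD)"]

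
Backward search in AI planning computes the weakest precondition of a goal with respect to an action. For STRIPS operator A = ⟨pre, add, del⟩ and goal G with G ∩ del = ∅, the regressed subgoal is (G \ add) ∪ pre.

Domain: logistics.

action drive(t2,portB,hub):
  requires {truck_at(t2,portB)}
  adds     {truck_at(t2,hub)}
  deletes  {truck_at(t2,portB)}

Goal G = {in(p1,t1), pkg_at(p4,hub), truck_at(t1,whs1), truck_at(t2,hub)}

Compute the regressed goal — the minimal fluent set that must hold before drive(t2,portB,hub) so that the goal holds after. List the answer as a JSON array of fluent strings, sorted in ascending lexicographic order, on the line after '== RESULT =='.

Regress:
  G ∩ del = {}  (empty — regression defined)
  G \ add = {in(p1,t1), pkg_at(p4,hub), truck_at(t1,whs1), truck_at(t2,hub)} \ {truck_at(t2,hub)} = {in(p1,t1), pkg_at(p4,hub), truck_at(t1,whs1)}
  ∪ pre   = {in(p1,t1), pkg_at(p4,hub), truck_at(t1,whs1)} ∪ {truck_at(t2,portB)}
          = {in(p1,t1), pkg_at(p4,hub), truck_at(t1,whs1), truck_at(t2,portB)}

== RESULT ==
["in(p1,t1)", "pkg_at(p4,hub)", "truck_at(t1,whs1)", "truck_at(t2,portB)"]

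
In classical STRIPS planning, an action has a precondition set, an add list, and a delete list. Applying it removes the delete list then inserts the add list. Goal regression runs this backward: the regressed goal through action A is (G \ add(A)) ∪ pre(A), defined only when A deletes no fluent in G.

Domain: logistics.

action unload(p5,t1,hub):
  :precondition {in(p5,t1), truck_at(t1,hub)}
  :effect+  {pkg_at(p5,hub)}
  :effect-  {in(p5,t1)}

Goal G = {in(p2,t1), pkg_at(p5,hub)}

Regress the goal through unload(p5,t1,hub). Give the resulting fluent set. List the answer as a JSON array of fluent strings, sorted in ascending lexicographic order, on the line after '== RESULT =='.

Regress:
  G ∩ del = {}  (empty — regression defined)
  G \ add = {in(p2,t1), pkg_at(p5,hub)} \ {pkg_at(p5,hub)} = {in(p2,t1)}
  ∪ pre   = {in(p2,t1)} ∪ {in(p5,t1), truck_at(t1,hub)}
          = {in(p2,t1), in(p5,t1), truck_at(t1,hub)}

== RESULT ==
["in(p2,t1)", "in(p5,t1)", "truck_at(t1,hub)"]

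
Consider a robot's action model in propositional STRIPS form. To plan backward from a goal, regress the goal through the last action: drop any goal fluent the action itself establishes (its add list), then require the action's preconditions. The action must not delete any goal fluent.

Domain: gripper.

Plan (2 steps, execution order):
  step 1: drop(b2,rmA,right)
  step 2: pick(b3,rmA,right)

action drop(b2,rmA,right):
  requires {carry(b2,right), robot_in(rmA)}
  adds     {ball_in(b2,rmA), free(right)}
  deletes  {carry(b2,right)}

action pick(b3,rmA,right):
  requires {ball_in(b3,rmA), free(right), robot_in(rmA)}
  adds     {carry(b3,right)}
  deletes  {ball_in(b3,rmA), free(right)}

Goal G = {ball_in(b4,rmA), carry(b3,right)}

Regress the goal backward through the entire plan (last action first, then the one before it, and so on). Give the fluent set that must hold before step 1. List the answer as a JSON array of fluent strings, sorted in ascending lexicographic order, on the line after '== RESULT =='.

Regress step by step:
  through step 2 (pick(b3,rmA,right)): drop {carry(b3,right)}, keep {ball_in(b4,rmA)}, require {ball_in(b3,rmA), free(right), robot_in(rmA)}
    → {ball_in(b3,rmA), ball_in(b4,rmA), free(right), robot_in(rmA)}
  through step 1 (drop(b2,rmA,right)): drop {free(right)}, keep {ball_in(b3,rmA), ball_in(b4,rmA), robot_in(rmA)}, require {carry(b2,right), robot_in(rmA)}
    → {ball_in(b3,rmA), ball_in(b4,rmA), carry(b2,right), robot_in(rmA)}

== RESULT ==
["ball_in(b3,rmA)", "ball_in(b4,rmA)", "carry(b2,right)", "robot_in(rmA)"]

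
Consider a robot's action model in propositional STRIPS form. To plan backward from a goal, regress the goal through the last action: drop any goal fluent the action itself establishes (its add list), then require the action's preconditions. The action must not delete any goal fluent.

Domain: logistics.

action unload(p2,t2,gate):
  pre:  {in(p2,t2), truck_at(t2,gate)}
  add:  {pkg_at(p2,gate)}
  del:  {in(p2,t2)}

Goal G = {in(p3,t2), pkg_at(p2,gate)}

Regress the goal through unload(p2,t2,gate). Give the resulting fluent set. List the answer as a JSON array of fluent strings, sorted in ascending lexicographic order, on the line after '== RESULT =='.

Compute (G \ add) ∪ pre:
  G ∩ del = {}  (empty — regression defined)
  G \ add = {in(p3,t2), pkg_at(p2,gate)} \ {pkg_at(p2,gate)} = {in(p3,t2)}
  ∪ pre   = {in(p3,t2)} ∪ {in(p2,t2), truck_at(t2,gate)}
          = {in(p2,t2), in(p3,t2), truck_at(t2,gate)}

== RESULT ==
["in(p2,t2)", "in(p3,t2)", "truck_at(t2,gate)"]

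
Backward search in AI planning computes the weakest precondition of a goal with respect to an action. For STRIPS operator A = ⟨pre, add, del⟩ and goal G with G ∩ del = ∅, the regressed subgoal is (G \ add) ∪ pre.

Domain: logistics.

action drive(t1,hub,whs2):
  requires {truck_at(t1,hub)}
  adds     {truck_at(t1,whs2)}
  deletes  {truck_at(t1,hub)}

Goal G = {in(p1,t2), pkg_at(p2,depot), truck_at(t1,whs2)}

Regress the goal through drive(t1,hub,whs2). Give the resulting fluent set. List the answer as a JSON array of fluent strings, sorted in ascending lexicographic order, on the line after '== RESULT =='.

Regress:
  G ∩ del = {}  (empty — regression defined)
  G \ add = {in(p1,t2), pkg_at(p2,depot), truck_at(t1,whs2)} \ {truck_at(t1,whs2)} = {in(p1,t2), pkg_at(p2,depot)}
  ∪ pre   = {in(p1,t2), pkg_at(p2,depot)} ∪ {truck_at(t1,hub)}
          = {in(p1,t2), pkg_at(p2,depot), truck_at(t1,hub)}

== RESULT ==
["in(p1,t2)", "pkg_at(p2,depot)", "truck_at(t1,hub)"]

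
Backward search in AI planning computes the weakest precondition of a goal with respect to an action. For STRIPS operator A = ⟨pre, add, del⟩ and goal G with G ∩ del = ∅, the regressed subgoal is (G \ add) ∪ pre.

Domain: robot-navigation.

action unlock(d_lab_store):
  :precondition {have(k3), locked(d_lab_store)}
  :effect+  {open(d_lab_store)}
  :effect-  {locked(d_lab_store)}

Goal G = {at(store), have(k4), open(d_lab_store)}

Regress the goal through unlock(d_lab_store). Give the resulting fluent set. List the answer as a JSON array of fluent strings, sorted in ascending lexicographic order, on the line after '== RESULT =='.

Compute (G \ add) ∪ pre:
  G ∩ del = {}  (empty — regression defined)
  G \ add = {at(store), have(k4), open(d_lab_store)} \ {open(d_lab_store)} = {at(store), have(k4)}
  ∪ pre   = {at(store), have(k4)} ∪ {have(k3), locked(d_lab_store)}
          = {at(store), have(k3), have(k4), locked(d_lab_store)}

== RESULT ==
["at(store)", "have(k3)", "have(k4)", "locked(d_lab_store)"]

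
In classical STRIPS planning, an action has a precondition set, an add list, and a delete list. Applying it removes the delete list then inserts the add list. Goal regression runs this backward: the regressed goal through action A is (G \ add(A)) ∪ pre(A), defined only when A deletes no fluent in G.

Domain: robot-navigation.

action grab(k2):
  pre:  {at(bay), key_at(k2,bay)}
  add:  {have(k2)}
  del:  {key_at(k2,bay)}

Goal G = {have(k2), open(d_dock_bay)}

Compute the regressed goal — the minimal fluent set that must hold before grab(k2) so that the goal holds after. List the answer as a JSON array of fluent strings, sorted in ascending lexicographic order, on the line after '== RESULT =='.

Regress:
  G ∩ del = {}  (empty — regression defined)
  G \ add = {have(k2), open(d_dock_bay)} \ {have(k2)} = {open(d_dock_bay)}
  ∪ pre   = {open(d_dock_bay)} ∪ {at(bay), key_at(k2,bay)}
          = {at(bay), key_at(k2,bay), open(d_dock_bay)}

== RESULT ==
["at(bay)", "key_at(k2,bay)", "open(d_dock_bay)"]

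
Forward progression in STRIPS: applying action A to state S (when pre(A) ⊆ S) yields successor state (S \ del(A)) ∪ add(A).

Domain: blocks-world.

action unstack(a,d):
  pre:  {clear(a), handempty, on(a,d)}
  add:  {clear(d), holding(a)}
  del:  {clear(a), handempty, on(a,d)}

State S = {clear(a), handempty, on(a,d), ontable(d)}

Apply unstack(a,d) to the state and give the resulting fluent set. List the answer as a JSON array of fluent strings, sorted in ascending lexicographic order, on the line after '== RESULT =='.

Compute (S \ del) ∪ add:
  pre ⊆ S: {clear(a), handempty, on(a,d)} ⊆ S  — applicable
  S \ del = {ontable(d)}
  ∪ add   = {clear(d), holding(a), ontable(d)}

== RESULT ==
["clear(d)", "holding(a)", "ontable(d)"]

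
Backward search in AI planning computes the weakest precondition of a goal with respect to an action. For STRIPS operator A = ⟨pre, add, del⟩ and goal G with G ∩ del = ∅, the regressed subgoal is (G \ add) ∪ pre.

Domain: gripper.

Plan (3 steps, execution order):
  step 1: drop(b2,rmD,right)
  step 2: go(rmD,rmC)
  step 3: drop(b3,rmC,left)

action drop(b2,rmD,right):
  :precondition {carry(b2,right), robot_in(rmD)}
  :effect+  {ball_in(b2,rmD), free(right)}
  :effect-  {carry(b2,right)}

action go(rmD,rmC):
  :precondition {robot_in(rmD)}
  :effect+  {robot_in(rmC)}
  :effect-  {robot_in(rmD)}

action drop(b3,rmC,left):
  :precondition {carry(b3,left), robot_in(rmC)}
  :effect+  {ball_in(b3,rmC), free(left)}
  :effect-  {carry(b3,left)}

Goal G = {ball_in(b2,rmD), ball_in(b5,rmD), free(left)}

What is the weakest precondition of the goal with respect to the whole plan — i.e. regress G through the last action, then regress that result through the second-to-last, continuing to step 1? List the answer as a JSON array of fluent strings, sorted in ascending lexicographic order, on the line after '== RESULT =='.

Regress step by step:
  through step 3 (drop(b3,rmC,left)): drop {free(left)}, keep {ball_in(b2,rmD), ball_in(b5,rmD)}, require {carry(b3,left), robot_in(rmC)}
    → {ball_in(b2,rmD), ball_in(b5,rmD), carry(b3,left), robot_in(rmC)}
  through step 2 (go(rmD,rmC)): drop {robot_in(rmC)}, keep {ball_in(b2,rmD), ball_in(b5,rmD), carry(b3,left)}, require {robot_in(rmD)}
    → {ball_in(b2,rmD), ball_in(b5,rmD), carry(b3,left), robot_in(rmD)}
  through step 1 (drop(b2,rmD,right)): drop {ball_in(b2,rmD)}, keep {ball_in(b5,rmD), carry(b3,left), robot_in(rmD)}, require {carry(b2,right), robot_in(rmD)}
    → {ball_in(b5,rmD), carry(b2,right), carry(b3,left), robot_in(rmD)}

== RESULT ==
["ball_in(b5,rmD)", "carry(b2,right)", "carry(b3,left)", "robot_in(rmD)"]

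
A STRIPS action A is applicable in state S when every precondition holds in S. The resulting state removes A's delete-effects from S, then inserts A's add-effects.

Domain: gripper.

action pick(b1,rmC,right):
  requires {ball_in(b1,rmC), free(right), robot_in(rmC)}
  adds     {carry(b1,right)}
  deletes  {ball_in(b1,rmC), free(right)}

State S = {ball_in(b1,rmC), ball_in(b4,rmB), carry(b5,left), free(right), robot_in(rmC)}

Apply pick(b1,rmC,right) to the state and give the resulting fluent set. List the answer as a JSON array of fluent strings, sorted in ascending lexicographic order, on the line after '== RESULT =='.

Compute (S \ del) ∪ add:
  pre ⊆ S: {ball_in(b1,rmC), free(right), robot_in(rmC)} ⊆ S  — applicable
  S \ del = {ball_in(b4,rmB), carry(b5,left), robot_in(rmC)}
  ∪ add   = {ball_in(b4,rmB), carry(b1,right), carry(b5,left), robot_in(rmC)}

== RESULT ==
["ball_in(b4,rmB)", "carry(b1,right)", "carry(b5,left)", "robot_in(rmC)"]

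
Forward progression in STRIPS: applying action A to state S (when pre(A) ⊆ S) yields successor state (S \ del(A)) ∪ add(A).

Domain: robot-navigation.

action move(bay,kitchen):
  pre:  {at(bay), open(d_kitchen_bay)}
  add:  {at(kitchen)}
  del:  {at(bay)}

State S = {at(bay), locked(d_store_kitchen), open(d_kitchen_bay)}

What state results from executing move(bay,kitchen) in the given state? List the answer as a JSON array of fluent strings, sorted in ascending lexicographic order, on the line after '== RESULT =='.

Progress:
  pre ⊆ S: {at(bay), open(d_kitchen_bay)} ⊆ S  — applicable
  S \ del = {locked(d_store_kitchen), open(d_kitchen_bay)}
  ∪ add   = {at(kitchen), locked(d_store_kitchen), open(d_kitchen_bay)}

== RESULT ==
["at(kitchen)", "locked(d_store_kitchen)", "open(d_kitchen_bay)"]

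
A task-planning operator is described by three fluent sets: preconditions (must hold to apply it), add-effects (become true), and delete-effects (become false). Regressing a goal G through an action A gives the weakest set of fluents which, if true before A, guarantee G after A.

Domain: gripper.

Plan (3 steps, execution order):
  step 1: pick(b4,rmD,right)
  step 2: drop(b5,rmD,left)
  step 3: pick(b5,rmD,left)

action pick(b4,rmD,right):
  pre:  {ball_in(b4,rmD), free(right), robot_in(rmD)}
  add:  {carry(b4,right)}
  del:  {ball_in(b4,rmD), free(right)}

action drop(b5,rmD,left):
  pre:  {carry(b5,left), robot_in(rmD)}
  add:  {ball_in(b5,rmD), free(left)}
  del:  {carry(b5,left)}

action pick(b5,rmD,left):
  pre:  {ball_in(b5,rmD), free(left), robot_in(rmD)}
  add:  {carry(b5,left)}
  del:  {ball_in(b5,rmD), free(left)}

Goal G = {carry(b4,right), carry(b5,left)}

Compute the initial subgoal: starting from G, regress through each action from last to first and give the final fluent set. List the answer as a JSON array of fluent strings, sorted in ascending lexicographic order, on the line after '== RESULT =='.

Work backward from the goal:
  through step 3 (pick(b5,rmD,left)): drop {carry(b5,left)}, keep {carry(b4,right)}, require {ball_in(b5,rmD), free(left), robot_in(rmD)}
    → {ball_in(b5,rmD), carry(b4,right), free(left), robot_in(rmD)}
  through step 2 (drop(b5,rmD,left)): drop {ball_in(b5,rmD), free(left)}, keep {carry(b4,right), robot_in(rmD)}, require {carry(b5,left), robot_in(rmD)}
    → {carry(b4,right), carry(b5,left), robot_in(rmD)}
  through step 1 (pick(b4,rmD,right)): drop {carry(b4,right)}, keep {carry(b5,left), robot_in(rmD)}, require {ball_in(b4,rmD), free(right), robot_in(rmD)}
    → {ball_in(b4,rmD), carry(b5,left), free(right), robot_in(rmD)}

== RESULT ==
["ball_in(b4,rmD)", "carry(b5,left)", "free(right)", "robot_in(rmD)"]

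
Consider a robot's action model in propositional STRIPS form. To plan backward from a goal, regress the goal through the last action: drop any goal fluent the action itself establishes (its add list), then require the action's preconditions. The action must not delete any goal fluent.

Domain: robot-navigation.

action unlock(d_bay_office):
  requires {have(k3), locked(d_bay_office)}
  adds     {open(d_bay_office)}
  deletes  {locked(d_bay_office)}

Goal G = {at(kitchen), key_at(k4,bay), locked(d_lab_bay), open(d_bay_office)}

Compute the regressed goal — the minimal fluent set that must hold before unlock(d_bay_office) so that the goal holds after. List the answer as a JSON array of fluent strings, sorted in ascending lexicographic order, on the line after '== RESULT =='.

Compute (G \ add) ∪ pre:
  G ∩ del = {}  (empty — regression defined)
  G \ add = {at(kitchen), key_at(k4,bay), locked(d_lab_bay), open(d_bay_office)} \ {open(d_bay_office)} = {at(kitchen), key_at(k4,bay), locked(d_lab_bay)}
  ∪ pre   = {at(kitchen), key_at(k4,bay), locked(d_lab_bay)} ∪ {have(k3), locked(d_bay_office)}
          = {at(kitchen), have(k3), key_at(k4,bay), locked(d_bay_office), locked(d_lab_bay)}

== RESULT ==
["at(kitchen)", "have(k3)", "key_at(k4,bay)", "locked(d_bay_office)", "locked(d_lab_bay)"]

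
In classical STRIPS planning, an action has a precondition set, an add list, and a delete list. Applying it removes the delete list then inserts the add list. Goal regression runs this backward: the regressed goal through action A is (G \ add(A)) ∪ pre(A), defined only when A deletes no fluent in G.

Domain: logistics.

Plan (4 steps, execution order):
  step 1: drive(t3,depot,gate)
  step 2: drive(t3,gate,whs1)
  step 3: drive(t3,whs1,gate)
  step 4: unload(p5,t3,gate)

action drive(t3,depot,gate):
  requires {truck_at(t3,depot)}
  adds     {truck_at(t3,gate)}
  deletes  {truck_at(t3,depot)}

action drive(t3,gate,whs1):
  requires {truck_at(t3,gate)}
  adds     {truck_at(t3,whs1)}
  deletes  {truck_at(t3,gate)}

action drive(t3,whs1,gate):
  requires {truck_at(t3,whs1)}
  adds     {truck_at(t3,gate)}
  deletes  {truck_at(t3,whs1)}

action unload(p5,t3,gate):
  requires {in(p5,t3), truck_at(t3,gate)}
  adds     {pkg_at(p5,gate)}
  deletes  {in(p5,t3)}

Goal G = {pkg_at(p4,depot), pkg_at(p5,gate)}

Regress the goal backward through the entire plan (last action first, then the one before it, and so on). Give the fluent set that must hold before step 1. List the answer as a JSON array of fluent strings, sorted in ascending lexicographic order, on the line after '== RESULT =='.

Regress step by step:
  through step 4 (unload(p5,t3,gate)): drop {pkg_at(p5,gate)}, keep {pkg_at(p4,depot)}, require {in(p5,t3), truck_at(t3,gate)}
    → {in(p5,t3), pkg_at(p4,depot), truck_at(t3,gate)}
  through step 3 (drive(t3,whs1,gate)): drop {truck_at(t3,gate)}, keep {in(p5,t3), pkg_at(p4,depot)}, require {truck_at(t3,whs1)}
    → {in(p5,t3), pkg_at(p4,depot), truck_at(t3,whs1)}
  through step 2 (drive(t3,gate,whs1)): drop {truck_at(t3,whs1)}, keep {in(p5,t3), pkg_at(p4,depot)}, require {truck_at(t3,gate)}
    → {in(p5,t3), pkg_at(p4,depot), truck_at(t3,gate)}
  through step 1 (drive(t3,depot,gate)): drop {truck_at(t3,gate)}, keep {in(p5,t3), pkg_at(p4,depot)}, require {truck_at(t3,depot)}
    → {in(p5,t3), pkg_at(p4,depot), truck_at(t3,depot)}

== RESULT ==
["in(p5,t3)", "pkg_at(p4,depot)", "truck_at(t3,depot)"]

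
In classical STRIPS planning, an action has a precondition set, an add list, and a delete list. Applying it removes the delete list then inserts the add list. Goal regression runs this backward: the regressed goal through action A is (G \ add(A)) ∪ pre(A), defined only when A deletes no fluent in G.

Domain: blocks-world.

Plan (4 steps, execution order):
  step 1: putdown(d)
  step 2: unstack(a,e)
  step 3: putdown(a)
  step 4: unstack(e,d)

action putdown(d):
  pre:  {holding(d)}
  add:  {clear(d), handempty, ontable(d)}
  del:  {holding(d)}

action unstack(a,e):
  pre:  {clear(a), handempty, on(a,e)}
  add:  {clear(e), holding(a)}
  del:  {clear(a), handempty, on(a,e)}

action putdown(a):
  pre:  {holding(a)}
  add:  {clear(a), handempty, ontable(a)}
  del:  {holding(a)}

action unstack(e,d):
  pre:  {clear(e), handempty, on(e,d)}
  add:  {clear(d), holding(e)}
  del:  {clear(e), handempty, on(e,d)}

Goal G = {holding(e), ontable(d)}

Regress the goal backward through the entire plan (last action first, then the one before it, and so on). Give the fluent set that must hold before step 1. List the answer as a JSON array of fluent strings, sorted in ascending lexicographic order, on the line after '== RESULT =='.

Work backward from the goal:
  through step 4 (unstack(e,d)): drop {holding(e)}, keep {ontable(d)}, require {clear(e), handempty, on(e,d)}
    → {clear(e), handempty, on(e,d), ontable(d)}
  through step 3 (putdown(a)): drop {handempty}, keep {clear(e), on(e,d), ontable(d)}, require {holding(a)}
    → {clear(e), holding(a), on(e,d), ontable(d)}
  through step 2 (unstack(a,e)): drop {clear(e), holding(a)}, keep {on(e,d), ontable(d)}, require {clear(a), handempty, on(a,e)}
    → {clear(a), handempty, on(a,e), on(e,d), ontable(d)}
  through step 1 (putdown(d)): drop {handempty, ontable(d)}, keep {clear(a), on(a,e), on(e,d)}, require {holding(d)}
    → {clear(a), holding(d), on(a,e), on(e,d)}

== RESULT ==
["clear(a)", "holding(d)", "on(a,e)", "on(e,d)"]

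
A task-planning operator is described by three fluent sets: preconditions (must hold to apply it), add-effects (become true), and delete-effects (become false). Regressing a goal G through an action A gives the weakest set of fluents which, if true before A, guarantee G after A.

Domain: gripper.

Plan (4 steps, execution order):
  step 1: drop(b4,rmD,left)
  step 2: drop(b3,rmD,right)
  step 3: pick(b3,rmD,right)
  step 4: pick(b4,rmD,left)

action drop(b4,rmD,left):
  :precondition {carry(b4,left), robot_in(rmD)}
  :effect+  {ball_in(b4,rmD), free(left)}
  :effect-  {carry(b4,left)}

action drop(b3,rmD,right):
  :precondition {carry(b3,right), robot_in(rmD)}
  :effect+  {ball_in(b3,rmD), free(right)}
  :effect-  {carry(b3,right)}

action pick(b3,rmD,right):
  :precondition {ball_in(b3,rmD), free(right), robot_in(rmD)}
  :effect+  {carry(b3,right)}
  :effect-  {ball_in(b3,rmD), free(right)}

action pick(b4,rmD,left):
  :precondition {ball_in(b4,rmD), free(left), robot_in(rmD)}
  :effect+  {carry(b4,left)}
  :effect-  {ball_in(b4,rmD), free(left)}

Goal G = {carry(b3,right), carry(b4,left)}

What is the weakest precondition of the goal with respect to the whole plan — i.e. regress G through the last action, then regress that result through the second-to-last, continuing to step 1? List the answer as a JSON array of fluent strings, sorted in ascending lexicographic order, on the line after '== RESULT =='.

Regress step by step:
  through step 4 (pick(b4,rmD,left)): drop {carry(b4,left)}, keep {carry(b3,right)}, require {ball_in(b4,rmD), free(left), robot_in(rmD)}
    → {ball_in(b4,rmD), carry(b3,right), free(left), robot_in(rmD)}
  through step 3 (pick(b3,rmD,right)): drop {carry(b3,right)}, keep {ball_in(b4,rmD), free(left), robot_in(rmD)}, require {ball_in(b3,rmD), free(right), robot_in(rmD)}
    → {ball_in(b3,rmD), ball_in(b4,rmD), free(left), free(right), robot_in(rmD)}
  through step 2 (drop(b3,rmD,right)): drop {ball_in(b3,rmD), free(right)}, keep {ball_in(b4,rmD), free(left), robot_in(rmD)}, require {carry(b3,right), robot_in(rmD)}
    → {ball_in(b4,rmD), carry(b3,right), free(left), robot_in(rmD)}
  through step 1 (drop(b4,rmD,left)): drop {ball_in(b4,rmD), free(left)}, keep {carry(b3,right), robot_in(rmD)}, require {carry(b4,left), robot_in(rmD)}
    → {carry(b3,right), carry(b4,left), robot_in(rmD)}

== RESULT ==
["carry(b3,right)", "carry(b4,left)", "robot_in(rmD)"]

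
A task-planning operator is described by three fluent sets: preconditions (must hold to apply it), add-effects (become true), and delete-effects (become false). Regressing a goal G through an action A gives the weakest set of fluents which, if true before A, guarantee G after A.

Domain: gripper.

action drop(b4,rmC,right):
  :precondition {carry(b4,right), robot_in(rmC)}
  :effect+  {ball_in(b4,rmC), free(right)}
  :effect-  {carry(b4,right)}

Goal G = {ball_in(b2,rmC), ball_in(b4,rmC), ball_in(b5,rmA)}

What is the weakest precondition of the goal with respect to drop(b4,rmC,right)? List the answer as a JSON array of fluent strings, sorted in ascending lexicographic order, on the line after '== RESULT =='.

Regress:
  G ∩ del = {}  (empty — regression defined)
  G \ add = {ball_in(b2,rmC), ball_in(b4,rmC), ball_in(b5,rmA)} \ {ball_in(b4,rmC), free(right)} = {ball_in(b2,rmC), ball_in(b5,rmA)}
  ∪ pre   = {ball_in(b2,rmC), ball_in(b5,rmA)} ∪ {carry(b4,right), robot_in(rmC)}
          = {ball_in(b2,rmC), ball_in(b5,rmA), carry(b4,right), robot_in(rmC)}

== RESULT ==
["ball_in(b2,rmC)", "ball_in(b5,rmA)", "carry(b4,right)", "robot_in(rmC)"]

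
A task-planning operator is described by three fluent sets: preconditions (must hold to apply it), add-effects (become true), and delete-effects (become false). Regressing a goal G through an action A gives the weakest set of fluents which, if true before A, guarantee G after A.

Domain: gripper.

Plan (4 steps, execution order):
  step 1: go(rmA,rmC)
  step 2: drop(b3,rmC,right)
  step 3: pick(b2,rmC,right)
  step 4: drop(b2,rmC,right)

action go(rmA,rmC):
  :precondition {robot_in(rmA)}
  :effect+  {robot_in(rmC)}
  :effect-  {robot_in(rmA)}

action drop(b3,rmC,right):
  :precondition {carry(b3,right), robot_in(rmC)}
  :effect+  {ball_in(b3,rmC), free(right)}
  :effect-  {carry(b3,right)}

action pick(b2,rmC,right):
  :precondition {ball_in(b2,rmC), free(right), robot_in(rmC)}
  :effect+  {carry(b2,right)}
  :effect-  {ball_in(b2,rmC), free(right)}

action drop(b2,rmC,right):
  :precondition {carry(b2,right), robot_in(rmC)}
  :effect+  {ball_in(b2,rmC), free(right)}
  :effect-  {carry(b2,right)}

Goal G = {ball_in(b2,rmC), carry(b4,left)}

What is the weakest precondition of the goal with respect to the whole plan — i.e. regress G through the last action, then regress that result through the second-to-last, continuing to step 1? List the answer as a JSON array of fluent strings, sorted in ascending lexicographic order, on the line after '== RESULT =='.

Work backward from the goal:
  through step 4 (drop(b2,rmC,right)): drop {ball_in(b2,rmC)}, keep {carry(b4,left)}, require {carry(b2,right), robot_in(rmC)}
    → {carry(b2,right), carry(b4,left), robot_in(rmC)}
  through step 3 (pick(b2,rmC,right)): drop {carry(b2,right)}, keep {carry(b4,left), robot_in(rmC)}, require {ball_in(b2,rmC), free(right), robot_in(rmC)}
    → {ball_in(b2,rmC), carry(b4,left), free(right), robot_in(rmC)}
  through step 2 (drop(b3,rmC,right)): drop {free(right)}, keep {ball_in(b2,rmC), carry(b4,left), robot_in(rmC)}, require {carry(b3,right), robot_in(rmC)}
    → {ball_in(b2,rmC), carry(b3,right), carry(b4,left), robot_in(rmC)}
  through step 1 (go(rmA,rmC)): drop {robot_in(rmC)}, keep {ball_in(b2,rmC), carry(b3,right), carry(b4,left)}, require {robot_in(rmA)}
    → {ball_in(b2,rmC), carry(b3,right), carry(b4,left), robot_in(rmA)}

== RESULT ==
["ball_in(b2,rmC)", "carry(b3,right)", "carry(b4,left)", "robot_in(rmA)"]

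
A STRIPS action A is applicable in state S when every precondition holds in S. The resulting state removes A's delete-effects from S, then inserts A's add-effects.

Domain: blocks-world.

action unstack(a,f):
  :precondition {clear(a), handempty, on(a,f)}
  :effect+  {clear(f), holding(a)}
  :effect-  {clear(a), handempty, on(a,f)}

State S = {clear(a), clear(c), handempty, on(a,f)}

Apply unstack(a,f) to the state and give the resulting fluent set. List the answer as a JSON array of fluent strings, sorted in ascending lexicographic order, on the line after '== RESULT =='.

Progress:
  pre ⊆ S: {clear(a), handempty, on(a,f)} ⊆ S  — applicable
  S \ del = {clear(c)}
  ∪ add   = {clear(c), clear(f), holding(a)}

== RESULT ==
["clear(c)", "clear(f)", "holding(a)"]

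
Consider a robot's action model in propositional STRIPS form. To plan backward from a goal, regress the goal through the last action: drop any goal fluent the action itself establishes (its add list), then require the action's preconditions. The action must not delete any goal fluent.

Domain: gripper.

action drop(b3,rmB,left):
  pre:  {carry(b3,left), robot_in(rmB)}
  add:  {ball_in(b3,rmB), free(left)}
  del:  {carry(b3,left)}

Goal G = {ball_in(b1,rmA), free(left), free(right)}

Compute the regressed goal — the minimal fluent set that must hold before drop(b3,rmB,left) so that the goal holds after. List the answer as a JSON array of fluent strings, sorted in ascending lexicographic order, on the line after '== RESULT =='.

Compute (G \ add) ∪ pre:
  G ∩ del = {}  (empty — regression defined)
  G \ add = {ball_in(b1,rmA), free(left), free(right)} \ {ball_in(b3,rmB), free(left)} = {ball_in(b1,rmA), free(right)}
  ∪ pre   = {ball_in(b1,rmA), free(right)} ∪ {carry(b3,left), robot_in(rmB)}
          = {ball_in(b1,rmA), carry(b3,left), free(right), robot_in(rmB)}

== RESULT ==
["ball_in(b1,rmA)", "carry(b3,left)", "free(right)", "robot_in(rmB)"]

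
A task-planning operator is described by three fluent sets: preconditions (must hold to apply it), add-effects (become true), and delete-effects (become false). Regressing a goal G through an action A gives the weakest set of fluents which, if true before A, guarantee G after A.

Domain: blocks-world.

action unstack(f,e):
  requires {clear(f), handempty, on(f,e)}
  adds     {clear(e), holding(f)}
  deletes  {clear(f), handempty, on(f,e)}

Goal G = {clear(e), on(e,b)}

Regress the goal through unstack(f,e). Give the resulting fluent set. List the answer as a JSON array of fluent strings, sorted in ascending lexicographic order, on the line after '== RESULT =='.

Regress:
  G ∩ del = {}  (empty — regression defined)
  G \ add = {clear(e), on(e,b)} \ {clear(e), holding(f)} = {on(e,b)}
  ∪ pre   = {on(e,b)} ∪ {clear(f), handempty, on(f,e)}
          = {clear(f), handempty, on(e,b), on(f,e)}

== RESULT ==
["clear(f)", "handempty", "on(e,b)", "on(f,e)"]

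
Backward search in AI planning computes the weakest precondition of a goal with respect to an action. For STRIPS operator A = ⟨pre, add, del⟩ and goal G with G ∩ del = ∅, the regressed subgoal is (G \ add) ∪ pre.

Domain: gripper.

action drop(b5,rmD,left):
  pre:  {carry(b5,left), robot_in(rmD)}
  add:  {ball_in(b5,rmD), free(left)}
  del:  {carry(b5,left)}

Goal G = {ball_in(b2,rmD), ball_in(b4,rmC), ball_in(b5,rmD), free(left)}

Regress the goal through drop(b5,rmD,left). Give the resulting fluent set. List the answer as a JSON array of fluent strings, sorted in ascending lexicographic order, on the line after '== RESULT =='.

Regress:
  G ∩ del = {}  (empty — regression defined)
  G \ add = {ball_in(b2,rmD), ball_in(b4,rmC), ball_in(b5,rmD), free(left)} \ {ball_in(b5,rmD), free(left)} = {ball_in(b2,rmD), ball_in(b4,rmC)}
  ∪ pre   = {ball_in(b2,rmD), ball_in(b4,rmC)} ∪ {carry(b5,left), robot_in(rmD)}
          = {ball_in(b2,rmD), ball_in(b4,rmC), carry(b5,left), robot_in(rmD)}

== RESULT ==
["ball_in(b2,rmD)", "ball_in(b4,rmC)", "carry(b5,left)", "robot_in(rmD)"]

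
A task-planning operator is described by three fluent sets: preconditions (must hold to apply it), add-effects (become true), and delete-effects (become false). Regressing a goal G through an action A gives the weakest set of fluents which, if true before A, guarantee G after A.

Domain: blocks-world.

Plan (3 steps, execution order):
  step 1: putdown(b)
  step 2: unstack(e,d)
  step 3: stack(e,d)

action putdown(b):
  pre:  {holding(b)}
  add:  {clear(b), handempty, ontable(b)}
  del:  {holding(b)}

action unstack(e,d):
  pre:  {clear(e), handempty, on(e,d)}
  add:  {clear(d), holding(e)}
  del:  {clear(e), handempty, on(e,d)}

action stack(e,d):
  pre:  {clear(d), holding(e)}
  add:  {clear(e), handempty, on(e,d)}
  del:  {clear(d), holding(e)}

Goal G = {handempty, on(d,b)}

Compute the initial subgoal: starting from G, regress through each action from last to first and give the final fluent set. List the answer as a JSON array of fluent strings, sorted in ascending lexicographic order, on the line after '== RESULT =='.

Work backward from the goal:
  through step 3 (stack(e,d)): drop {handempty}, keep {on(d,b)}, require {clear(d), holding(e)}
    → {clear(d), holding(e), on(d,b)}
  through step 2 (unstack(e,d)): drop {clear(d), holding(e)}, keep {on(d,b)}, require {clear(e), handempty, on(e,d)}
    → {clear(e), handempty, on(d,b), on(e,d)}
  through step 1 (putdown(b)): drop {handempty}, keep {clear(e), on(d,b), on(e,d)}, require {holding(b)}
    → {clear(e), holding(b), on(d,b), on(e,d)}

== RESULT ==
["clear(e)", "holding(b)", "on(d,b)", "on(e,d)"]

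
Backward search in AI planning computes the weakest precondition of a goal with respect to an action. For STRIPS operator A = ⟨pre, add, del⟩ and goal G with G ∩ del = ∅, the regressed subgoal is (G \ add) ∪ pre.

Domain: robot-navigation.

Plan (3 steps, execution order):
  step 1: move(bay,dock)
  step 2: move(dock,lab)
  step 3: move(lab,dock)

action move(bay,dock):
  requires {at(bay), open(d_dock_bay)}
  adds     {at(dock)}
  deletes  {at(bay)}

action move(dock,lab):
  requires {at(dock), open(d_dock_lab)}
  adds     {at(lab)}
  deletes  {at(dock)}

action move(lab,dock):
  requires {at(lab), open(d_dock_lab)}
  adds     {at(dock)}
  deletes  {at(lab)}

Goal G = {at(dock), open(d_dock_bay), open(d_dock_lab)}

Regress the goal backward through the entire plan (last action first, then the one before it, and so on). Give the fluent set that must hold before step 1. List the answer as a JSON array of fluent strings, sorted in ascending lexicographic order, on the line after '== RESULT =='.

Regress step by step:
  through step 3 (move(lab,dock)): drop {at(dock)}, keep {open(d_dock_bay), open(d_dock_lab)}, require {at(lab), open(d_dock_lab)}
    → {at(lab), open(d_dock_bay), open(d_dock_lab)}
  through step 2 (move(dock,lab)): drop {at(lab)}, keep {open(d_dock_bay), open(d_dock_lab)}, require {at(dock), open(d_dock_lab)}
    → {at(dock), open(d_dock_bay), open(d_dock_lab)}
  through step 1 (move(bay,dock)): drop {at(dock)}, keep {open(d_dock_bay), open(d_dock_lab)}, require {at(bay), open(d_dock_bay)}
    → {at(bay), open(d_dock_bay), open(d_dock_lab)}

== RESULT ==
["at(bay)", "open(d_dock_bay)", "open(d_dock_lab)"]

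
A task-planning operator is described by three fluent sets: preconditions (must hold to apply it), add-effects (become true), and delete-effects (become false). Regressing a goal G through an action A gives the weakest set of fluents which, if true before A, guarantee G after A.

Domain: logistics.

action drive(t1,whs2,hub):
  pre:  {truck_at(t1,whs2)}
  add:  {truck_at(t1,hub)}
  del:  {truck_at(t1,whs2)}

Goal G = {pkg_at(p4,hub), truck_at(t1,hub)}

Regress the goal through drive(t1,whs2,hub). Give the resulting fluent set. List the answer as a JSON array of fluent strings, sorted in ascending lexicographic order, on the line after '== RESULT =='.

Compute (G \ add) ∪ pre:
  G ∩ del = {}  (empty — regression defined)
  G \ add = {pkg_at(p4,hub), truck_at(t1,hub)} \ {truck_at(t1,hub)} = {pkg_at(p4,hub)}
  ∪ pre   = {pkg_at(p4,hub)} ∪ {truck_at(t1,whs2)}
          = {pkg_at(p4,hub), truck_at(t1,whs2)}

== RESULT ==
["pkg_at(p4,hub)", "truck_at(t1,whs2)"]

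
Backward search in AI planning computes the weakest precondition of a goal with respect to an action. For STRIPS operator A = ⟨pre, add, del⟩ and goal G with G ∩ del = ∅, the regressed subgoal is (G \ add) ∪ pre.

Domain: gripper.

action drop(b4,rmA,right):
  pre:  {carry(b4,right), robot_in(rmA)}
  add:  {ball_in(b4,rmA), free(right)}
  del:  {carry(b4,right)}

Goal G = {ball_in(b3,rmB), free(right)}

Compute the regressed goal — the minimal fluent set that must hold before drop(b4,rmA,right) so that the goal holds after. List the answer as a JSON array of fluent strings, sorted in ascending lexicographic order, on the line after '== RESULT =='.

Compute (G \ add) ∪ pre:
  G ∩ del = {}  (empty — regression defined)
  G \ add = {ball_in(b3,rmB), free(right)} \ {ball_in(b4,rmA), free(right)} = {ball_in(b3,rmB)}
  ∪ pre   = {ball_in(b3,rmB)} ∪ {carry(b4,right), robot_in(rmA)}
          = {ball_in(b3,rmB), carry(b4,right), robot_in(rmA)}

== RESULT ==
["ball_in(b3,rmB)", "carry(b4,right)", "robot_in(rmA)"]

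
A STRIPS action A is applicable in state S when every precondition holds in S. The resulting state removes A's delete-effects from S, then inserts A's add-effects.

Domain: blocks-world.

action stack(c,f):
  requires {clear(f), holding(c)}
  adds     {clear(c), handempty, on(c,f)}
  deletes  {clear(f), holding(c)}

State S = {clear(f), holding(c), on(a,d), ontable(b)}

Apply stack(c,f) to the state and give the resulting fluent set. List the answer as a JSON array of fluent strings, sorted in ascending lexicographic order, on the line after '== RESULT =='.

Compute (S \ del) ∪ add:
  pre ⊆ S: {clear(f), holding(c)} ⊆ S  — applicable
  S \ del = {on(a,d), ontable(b)}
  ∪ add   = {clear(c), handempty, on(a,d), on(c,f), ontable(b)}

== RESULT ==
["clear(c)", "handempty", "on(a,d)", "on(c,f)", "ontable(b)"]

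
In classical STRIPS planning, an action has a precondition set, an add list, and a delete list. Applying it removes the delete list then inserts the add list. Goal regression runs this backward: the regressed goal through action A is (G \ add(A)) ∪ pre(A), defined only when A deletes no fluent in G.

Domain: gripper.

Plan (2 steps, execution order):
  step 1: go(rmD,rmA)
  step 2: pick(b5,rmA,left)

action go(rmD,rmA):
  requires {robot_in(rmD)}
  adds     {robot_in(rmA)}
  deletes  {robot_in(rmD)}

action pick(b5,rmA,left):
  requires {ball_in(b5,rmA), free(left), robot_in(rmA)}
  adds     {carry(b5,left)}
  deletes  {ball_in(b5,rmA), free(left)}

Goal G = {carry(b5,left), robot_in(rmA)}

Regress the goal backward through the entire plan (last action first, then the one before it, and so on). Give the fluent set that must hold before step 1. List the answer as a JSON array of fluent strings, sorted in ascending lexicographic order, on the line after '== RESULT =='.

Work backward from the goal:
  through step 2 (pick(b5,rmA,left)): drop {carry(b5,left)}, keep {robot_in(rmA)}, require {ball_in(b5,rmA), free(left), robot_in(rmA)}
    → {ball_in(b5,rmA), free(left), robot_in(rmA)}
  through step 1 (go(rmD,rmA)): drop {robot_in(rmA)}, keep {ball_in(b5,rmA), free(left)}, require {robot_in(rmD)}
    → {ball_in(b5,rmA), free(left), robot_in(rmD)}

== RESULT ==
["ball_in(b5,rmA)", "free(left)", "robot_in(rmD)"]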